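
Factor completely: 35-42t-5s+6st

(6t-5)(s-7)

Group as (6st-5s) + (-42t+35) = s(6t-5) - 7(6t-5).
Both groups share the factor (6t-5).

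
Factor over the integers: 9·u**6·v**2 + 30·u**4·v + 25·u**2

u**2·(3·u**2·v + 5)**2

Every term has a factor of u**2; factoring it out leaves 9·u**4·v**2 + 30·u**2·v + 25.
Recognize a perfect-square trinomial with the parts 3·u**2·v and 5.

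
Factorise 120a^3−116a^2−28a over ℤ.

4a(5a+1)(6a−7)

Pull out the common factor 4a, then factor the remaining trinomial.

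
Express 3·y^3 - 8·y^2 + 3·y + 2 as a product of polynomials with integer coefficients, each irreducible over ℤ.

(3·y + 1)·(y - 1)·(y - 2)

Among the possible rational roots, y = -1/3 is a root, so (3·y + 1) is a factor; dividing leaves y^2 - 3·y + 2.
The remaining quadratic factors as (y - 2)(y - 1).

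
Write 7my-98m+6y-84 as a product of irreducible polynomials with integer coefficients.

(7m+6)(y-14)

Group as (7my-98m) + (6y-84) = 7m(y-14) + 6(y-14).
Both groups share the factor (y-14).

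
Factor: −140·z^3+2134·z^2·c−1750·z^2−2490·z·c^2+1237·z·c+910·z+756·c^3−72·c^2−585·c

−(z−14·c+13)·(10·z−6·c−5)·(14·z−9·c)

Group: 10·z·(−14·z^2+205·z·c−182·z−126·c^2+117·c) + (−6·c−5)·(−14·z^2+205·z·c−182·z−126·c^2+117·c); both groups contain (−14·z^2+205·z·c−182·z−126·c^2+117·c), so (10·z−6·c−5) is a factor with cofactor −14·z^2+205·z·c−182·z−126·c^2+117·c.
The cofactor groups again: −14·z^2+205·z·c−182·z−126·c^2+117·c = −z·(14·z−9·c) + (14·c−13)·(14·z−9·c); both groups contain (14·z−9·c), giving −(z−14·c+13)·(14·z−9·c).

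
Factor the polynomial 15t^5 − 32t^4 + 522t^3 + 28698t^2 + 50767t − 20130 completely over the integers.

(3t − 1)(5t + 11)(t + 10)(t^2 − 14t + 183)

By the rational root theorem, t = 1/3 is a root, so (3t − 1) is a factor; dividing leaves 5t^4 − 9t^3 + 171t^2 + 9623t + 20130.
Then t = −11/5 is a root, so (5t + 11) divides it; the quotient is t^3 − 4t^2 + 43t + 1830.
Continuing, t = −10 is a root, giving the factor (t + 10) and quotient t^2 − 14t + 183.
The quadratic t^2 − 14t + 183 has discriminant −536 < 0 and is irreducible over ℤ.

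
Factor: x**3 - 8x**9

Pull out the common factor x**3, leaving -8x**6 + 1.
Recognize a difference of cubes with the parts 1 and 2x**2.

-x**3(2x**2 - 1)(4x**4 + 2x**2 + 1)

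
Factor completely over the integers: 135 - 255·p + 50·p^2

5·(2·p - 9)·(5·p - 3)

Pull out the common factor 5, then factor the remaining trinomial.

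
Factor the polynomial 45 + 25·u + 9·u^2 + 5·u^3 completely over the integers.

(5·u + 9)·(u^2 + 5)

Group as (5·u^3 + 25·u) + (9·u^2 + 45) = 5·u·(u^2 + 5) + 9·(u^2 + 5).
Both groups share the factor (u^2 + 5).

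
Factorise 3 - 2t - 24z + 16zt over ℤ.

Group as (16zt - 24z) + (-2t + 3) = 8z(2t - 3) - (2t - 3).
Both groups share the factor (2t - 3).

(2t - 3)(8z - 1)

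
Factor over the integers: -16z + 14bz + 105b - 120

Group as (14bz + 105b) + (-16z - 120) = 7b(2z + 15) - 8(2z + 15).
Both groups share the factor (2z + 15).

(2z + 15)(7b - 8)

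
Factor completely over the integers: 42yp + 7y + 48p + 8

(6p + 1)(7y + 8)

Group as (42yp + 7y) + (48p + 8) = 7y(6p + 1) + 8(6p + 1).
Both groups share the factor (6p + 1).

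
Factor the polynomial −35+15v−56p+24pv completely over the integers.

(3v−7)(8p+5)

Group as (24pv−56p) + (15v−35) = 8p(3v−7) + 5(3v−7).
Both groups share the factor (3v−7).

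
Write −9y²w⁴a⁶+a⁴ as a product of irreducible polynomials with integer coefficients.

−a⁴(3yw²a+1)(3yw²a−1)

Pull out the common factor a⁴, leaving −9y²w⁴a²+1.
Recognize a difference of squares with the parts 1 and 3yw²a.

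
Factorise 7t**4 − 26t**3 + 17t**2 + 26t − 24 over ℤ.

Trying the rational-root candidates, t = 12/7 is a root, so (7t − 12) divides it; the quotient is t**3 − 2t**2 − t + 2.
Then t = −1 is a root, so (t + 1) divides it; the quotient is t**2 − 3t + 2.
The remaining quadratic factors as (t − 2)(t − 1).

(7t − 12)(t + 1)(t − 1)(t − 2)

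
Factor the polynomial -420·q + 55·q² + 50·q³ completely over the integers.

5·q·(2·q + 7)·(5·q - 12)

Pull out the common factor 5·q, then factor the remaining trinomial.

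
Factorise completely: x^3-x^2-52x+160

Among the possible rational roots, x = 5 is a root, so (x-5) is a factor; dividing leaves x^2+4x-32.
The remaining quadratic factors as (x-4)(x+8).

(x+8)(x-4)(x-5)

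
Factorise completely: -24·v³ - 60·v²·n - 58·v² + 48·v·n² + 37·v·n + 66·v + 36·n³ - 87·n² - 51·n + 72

-(4·v - 4·n + 3)·(6·v + 3·n - 8)·(v + 3·n + 3)

Group: v·(-24·v² + 12·v·n + 14·v + 12·n² - 41·n + 24) + (3·n + 3)·(-24·v² + 12·v·n + 14·v + 12·n² - 41·n + 24); both groups contain (-24·v² + 12·v·n + 14·v + 12·n² - 41·n + 24), so (v + 3·n + 3) is a factor with cofactor -24·v² + 12·v·n + 14·v + 12·n² - 41·n + 24.
The cofactor groups again: -24·v² + 12·v·n + 14·v + 12·n² - 41·n + 24 = -6·v·(4·v - 4·n + 3) + (-3·n + 8)·(4·v - 4·n + 3); both groups contain (4·v - 4·n + 3), giving -(6·v + 3·n - 8)·(4·v - 4·n + 3).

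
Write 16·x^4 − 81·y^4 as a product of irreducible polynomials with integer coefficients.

(2·x + 3·y)·(2·x − 3·y)·(4·x^2 + 9·y^2)

Difference of squares twice: with A = 2·x and B = 3·y, A⁴ − B⁴ = (A² − B²)(A² + B²), and A² − B² factors again.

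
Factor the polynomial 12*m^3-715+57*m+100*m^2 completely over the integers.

Trying the rational-root candidates, m = -11/2 is a root, so (2*m+11) divides it; the quotient is 6*m^2+17*m-65.
The remaining quadratic factors as (6*m-13)(m+5).

(2*m+11)*(6*m-13)*(m+5)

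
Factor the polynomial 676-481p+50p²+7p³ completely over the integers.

Trying the rational-root candidates, p = -13 is a root, giving the factor (p+13) and quotient 7p²-41p+52.
The remaining quadratic factors as (p-4)(7p-13).

(7p-13)(p+13)(p-4)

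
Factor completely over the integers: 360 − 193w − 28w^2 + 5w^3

Among the possible rational roots, w = 9 is a root, so (w − 9) is a factor; dividing leaves 5w^2 + 17w − 40.
The remaining quadratic factors as (5w − 8)(w + 5).

(5w − 8)(w + 5)(w − 9)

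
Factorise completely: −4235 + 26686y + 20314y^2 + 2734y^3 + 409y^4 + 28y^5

Among the possible rational roots, y = −7/4 is a root, so (4y + 7) is a factor; dividing leaves 7y^4 + 90y^3 + 526y^2 + 4158y − 605.
Then y = 1/7 is a root, so (7y − 1) is a factor; dividing leaves y^3 + 13y^2 + 77y + 605.
Then y = −11 is a root, giving the factor (y + 11) and quotient y^2 + 2y + 55.
The quadratic y^2 + 2y + 55 has discriminant −216 < 0 and is irreducible over ℤ.

(4y + 7)(7y − 1)(y + 11)(y^2 + 2y + 55)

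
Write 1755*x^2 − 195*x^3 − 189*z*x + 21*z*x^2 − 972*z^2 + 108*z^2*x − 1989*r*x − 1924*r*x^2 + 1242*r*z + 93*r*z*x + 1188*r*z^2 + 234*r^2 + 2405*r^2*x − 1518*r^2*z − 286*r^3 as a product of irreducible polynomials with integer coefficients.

−(11*r + x − 9)*(13*r − 9*z − 13*x)*(2*r + 12*z − 15*x)

Group: 11*r*(−26*r^2 − 138*r*z + 221*r*x + 108*z^2 + 21*z*x − 195*x^2) + (x − 9)*(−26*r^2 − 138*r*z + 221*r*x + 108*z^2 + 21*z*x − 195*x^2); both groups contain (−26*r^2 − 138*r*z + 221*r*x + 108*z^2 + 21*z*x − 195*x^2), so (11*r + x − 9) is a factor with cofactor −26*r^2 − 138*r*z + 221*r*x + 108*z^2 + 21*z*x − 195*x^2.
The cofactor groups again: −26*r^2 − 138*r*z + 221*r*x + 108*z^2 + 21*z*x − 195*x^2 = −13*r*(2*r + 12*z − 15*x) + (9*z + 13*x)*(2*r + 12*z − 15*x); both groups contain (2*r + 12*z − 15*x), giving −(13*r − 9*z − 13*x)*(2*r + 12*z − 15*x).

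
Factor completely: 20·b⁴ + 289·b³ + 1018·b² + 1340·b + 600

(4·b + 5)·(5·b + 6)·(b + 10)·(b + 2)

Testing divisors of the constant over divisors of the leading coefficient, b = −5/4 is a root, so (4·b + 5) divides it; the quotient is 5·b³ + 66·b² + 172·b + 120.
Continuing, b = −10 is a root, so (b + 10) divides it; the quotient is 5·b² + 16·b + 12.
The remaining quadratic factors as (b + 2)(5·b + 6).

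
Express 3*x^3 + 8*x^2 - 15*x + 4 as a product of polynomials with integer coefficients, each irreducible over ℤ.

(3*x - 1)*(x + 4)*(x - 1)

By the rational root theorem, x = 1 is a root, so (x - 1) is a factor; dividing leaves 3*x^2 + 11*x - 4.
The remaining quadratic factors as (x + 4)(3*x - 1).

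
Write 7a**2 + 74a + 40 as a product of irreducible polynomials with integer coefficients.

Need a pair with product 7·40 = 280 and sum 74: that's 4 and 70.
Split the middle term: 7a**2 + 4a + 70a + 40 = a(7a + 4) + 10(7a + 4).

(7a + 4)(a + 10)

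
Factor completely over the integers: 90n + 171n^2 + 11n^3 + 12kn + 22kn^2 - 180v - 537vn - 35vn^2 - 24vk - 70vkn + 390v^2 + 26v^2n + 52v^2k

(13v - 11n - 6)(2v - n)(2k + n + 15)

Group: 2k(26v^2 - 35vn - 12v + 11n^2 + 6n) + (n + 15)(26v^2 - 35vn - 12v + 11n^2 + 6n); both groups contain (26v^2 - 35vn - 12v + 11n^2 + 6n), so (2k + n + 15) is a factor with cofactor 26v^2 - 35vn - 12v + 11n^2 + 6n.
The cofactor groups again: 26v^2 - 35vn - 12v + 11n^2 + 6n = 2v(13v - 11n - 6) - n(13v - 11n - 6); both groups contain (13v - 11n - 6), giving (2v - n)(13v - 11n - 6).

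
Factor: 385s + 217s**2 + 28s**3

7s(4s + 11)(s + 5)

Pull out the common factor 7s, then factor the remaining trinomial.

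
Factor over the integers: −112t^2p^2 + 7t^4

7t^2(t − 4p)(t + 4p)

Pull out the common factor 7t^2; t^2 − 16p^2 is a difference of squares.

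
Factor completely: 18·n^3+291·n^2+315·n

3·n·(6·n+7)·(n+15)

Pull out the common factor 3·n, then factor the remaining trinomial.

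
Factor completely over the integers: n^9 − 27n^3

Every term has a factor of n^3; factoring it out leaves n^6 − 27.
Recognize a difference of cubes with the parts n^2 and 3.

n^3(n^2 − 3)(n^4 + 3n^2 + 9)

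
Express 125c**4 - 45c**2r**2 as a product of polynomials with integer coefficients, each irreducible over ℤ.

5c**2(5c + 3r)(5c - 3r)

Pull out the common factor 5c**2; 25c**2 - 9r**2 is a difference of squares.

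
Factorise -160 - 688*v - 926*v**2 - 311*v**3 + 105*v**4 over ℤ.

(3*v + 2)*(5*v + 4)*(7*v + 4)*(v - 5)

By the rational root theorem, v = -4/7 is a root, so (7*v + 4) is a factor; dividing leaves 15*v**3 - 53*v**2 - 102*v - 40.
Next, v = -4/5 is a root, giving the factor (5*v + 4) and quotient 3*v**2 - 13*v - 10.
The remaining quadratic factors as (3*v + 2)(v - 5).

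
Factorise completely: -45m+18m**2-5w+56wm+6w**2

(6w+2m-5)(w+9m)

Group: w(6w+2m-5) + 9m(6w+2m-5); both groups contain (6w+2m-5).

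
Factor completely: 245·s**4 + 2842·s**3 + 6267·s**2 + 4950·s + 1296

Among the possible rational roots, s = −3/5 is a root, so (5·s + 3) divides it; the quotient is 49·s**3 + 539·s**2 + 930·s + 432.
Continuing, s = −8/7 is a root, giving the factor (7·s + 8) and quotient 7·s**2 + 69·s + 54.
The remaining quadratic factors as (s + 9)(7·s + 6).

(5·s + 3)·(7·s + 6)·(7·s + 8)·(s + 9)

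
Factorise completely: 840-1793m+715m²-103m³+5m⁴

(5m-3)(m-5)(m-7)(m-8)

Trying the rational-root candidates, m = 8 is a root, giving the factor (m-8) and quotient 5m³-63m²+211m-105.
Next, m = 3/5 is a root, so (5m-3) divides it; the quotient is m²-12m+35.
The remaining quadratic factors as (m-7)(m-5).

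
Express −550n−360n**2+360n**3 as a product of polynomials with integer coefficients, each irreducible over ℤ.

Pull out the common factor 10n, then factor the remaining trinomial.

10n(6n+5)(6n−11)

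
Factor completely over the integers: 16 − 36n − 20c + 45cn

Group as (45cn − 20c) + (−36n + 16) = 5c(9n − 4) − 4(9n − 4).
Both groups share the factor (9n − 4).

(5c − 4)(9n − 4)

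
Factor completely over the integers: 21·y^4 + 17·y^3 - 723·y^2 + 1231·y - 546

(3·y - 13)·(7·y - 6)·(y + 7)·(y - 1)

Trying the rational-root candidates, y = -7 is a root, giving the factor (y + 7) and quotient 21·y^3 - 130·y^2 + 187·y - 78.
Continuing, y = 13/3 is a root, so (3·y - 13) divides it; the quotient is 7·y^2 - 13·y + 6.
The remaining quadratic factors as (y - 1)(7·y - 6).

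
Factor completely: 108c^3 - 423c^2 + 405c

Pull out the common factor 9c, then factor the remaining trinomial.

9c(3c - 5)(4c - 9)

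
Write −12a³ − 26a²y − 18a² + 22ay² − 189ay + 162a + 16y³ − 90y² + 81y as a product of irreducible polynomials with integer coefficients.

−(2a + y)(2a − 2y + 9)(3a + 8y − 9)

Group: 2a(−6a² − 19ay + 18a − 8y² + 9y) + (−2y + 9)(−6a² − 19ay + 18a − 8y² + 9y); both groups contain (−6a² − 19ay + 18a − 8y² + 9y), so (2a − 2y + 9) is a factor with cofactor −6a² − 19ay + 18a − 8y² + 9y.
The cofactor groups again: −6a² − 19ay + 18a − 8y² + 9y = −3a(2a + y) + (−8y + 9)(2a + y); both groups contain (2a + y), giving −(3a + 8y − 9)(2a + y).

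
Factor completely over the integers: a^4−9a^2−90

Substitute u = a^2 to get a quadratic in u, then factor.
a^2−15 is irreducible over ℤ (15 is not a perfect square).
a^2+6 is irreducible over ℤ (always positive, so no real roots).

(a^2+6)(a^2−15)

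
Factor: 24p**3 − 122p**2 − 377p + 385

(4p + 11)(6p − 5)(p − 7)

Trying the rational-root candidates, p = 7 is a root, giving the factor (p − 7) and quotient 24p**2 + 46p − 55.
The remaining quadratic factors as (4p + 11)(6p − 5).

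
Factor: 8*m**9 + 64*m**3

Every term has a factor of 8*m**3; factoring it out leaves m**6 + 8.
Recognize a sum of cubes with the parts m**2 and 2.

8*m**3*(m**2 + 2)*(m**4 − 2*m**2 + 4)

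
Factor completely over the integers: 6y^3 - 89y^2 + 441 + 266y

(6y + 7)(y - 7)(y - 9)

Among the possible rational roots, y = 7 is a root, so (y - 7) divides it; the quotient is 6y^2 - 47y - 63.
The remaining quadratic factors as (6y + 7)(y - 9).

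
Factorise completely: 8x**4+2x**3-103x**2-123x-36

Trying the rational-root candidates, x = -3/4 is a root, giving the factor (4x+3) and quotient 2x**3-x**2-25x-12.
Next, x = 4 is a root, so (x-4) is a factor; dividing leaves 2x**2+7x+3.
The remaining quadratic factors as (x+3)(2x+1).

(2x+1)(4x+3)(x+3)(x-4)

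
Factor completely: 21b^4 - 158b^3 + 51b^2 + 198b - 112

(3b - 2)(7b + 8)(b - 1)(b - 7)

Trying the rational-root candidates, b = 2/3 is a root, so (3b - 2) divides it; the quotient is 7b^3 - 48b^2 - 15b + 56.
Then b = -8/7 is a root, giving the factor (7b + 8) and quotient b^2 - 8b + 7.
The remaining quadratic factors as (b - 7)(b - 1).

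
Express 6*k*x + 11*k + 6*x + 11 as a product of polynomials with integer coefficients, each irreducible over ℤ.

Group as (6*k*x + 11*k) + (6*x + 11) = k*(6*x + 11) + (6*x + 11).
Both groups share the factor (6*x + 11).

(6*x + 11)*(k + 1)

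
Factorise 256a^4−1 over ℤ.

Write as (16a^2)² − (1)², then factor 16a^2−1 once more.

(4a+1)(4a−1)(16a^2+1)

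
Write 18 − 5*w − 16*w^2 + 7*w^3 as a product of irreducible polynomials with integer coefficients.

Among the possible rational roots, w = 2 is a root, so (w − 2) is a factor; dividing leaves 7*w^2 − 2*w − 9.
The remaining quadratic factors as (7*w − 9)(w + 1).

(7*w − 9)*(w + 1)*(w − 2)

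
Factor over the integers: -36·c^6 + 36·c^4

Factor out 36·c^4 first: what remains is -c^2 + 1.
Recognize a difference of squares with the parts 1 and c.

-36·c^4·(c + 1)·(c - 1)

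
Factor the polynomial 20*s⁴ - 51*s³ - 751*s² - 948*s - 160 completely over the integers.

(4*s + 5)*(5*s + 1)*(s + 4)*(s - 8)

Testing divisors of the constant over divisors of the leading coefficient, s = -4 is a root, so (s + 4) is a factor; dividing leaves 20*s³ - 131*s² - 227*s - 40.
Continuing, s = -1/5 is a root, so (5*s + 1) divides it; the quotient is 4*s² - 27*s - 40.
The remaining quadratic factors as (s - 8)(4*s + 5).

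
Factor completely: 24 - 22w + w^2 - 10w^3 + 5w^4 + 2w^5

(2w - 3)(w + 4)(w - 1)(w^2 + w + 2)

Among the possible rational roots, w = 1 is a root, so (w - 1) divides it; the quotient is 2w^4 + 7w^3 - 3w^2 - 2w - 24.
Then w = 3/2 is a root, so (2w - 3) is a factor; dividing leaves w^3 + 5w^2 + 6w + 8.
Then w = -4 is a root, so (w + 4) is a factor; dividing leaves w^2 + w + 2.
The quadratic w^2 + w + 2 has discriminant -7 < 0 and is irreducible over ℤ.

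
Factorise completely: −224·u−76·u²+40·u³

Pull out the common factor 4·u, then factor the remaining trinomial.

4·u·(2·u−7)·(5·u+8)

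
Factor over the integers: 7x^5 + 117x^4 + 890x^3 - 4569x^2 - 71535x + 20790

(7x - 2)(x + 9)(x - 7)(x^2 + 15x + 165)

Testing divisors of the constant over divisors of the leading coefficient, x = 2/7 is a root, so (7x - 2) divides it; the quotient is x^4 + 17x^3 + 132x^2 - 615x - 10395.
Then x = -9 is a root, so (x + 9) is a factor; dividing leaves x^3 + 8x^2 + 60x - 1155.
Next, x = 7 is a root, so (x - 7) divides it; the quotient is x^2 + 15x + 165.
The quadratic x^2 + 15x + 165 has discriminant -435 < 0 and is irreducible over ℤ.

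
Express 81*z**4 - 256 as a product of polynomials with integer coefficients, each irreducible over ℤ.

(3*z + 4)*(3*z - 4)*(9*z**2 + 16)

Difference of squares twice: with A = 3*z and B = 4, A⁴ − B⁴ = (A² − B²)(A² + B²), and A² − B² factors again.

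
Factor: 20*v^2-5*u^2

5*(2*v-u)*(2*v+u)

Pull out the common factor 5; 4*v^2-u^2 is a difference of squares.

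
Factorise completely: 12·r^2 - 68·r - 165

Need a pair with product 12·(-165) = -1980 and sum -68: that's -90 and 22.
Split the middle term: 12·r^2 - 90·r + 22·r - 165 = 6·r·(2·r - 15) + 11·(2·r - 15).

(2·r - 15)·(6·r + 11)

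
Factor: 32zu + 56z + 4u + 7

(4u + 7)(8z + 1)

Group as (32zu + 56z) + (4u + 7) = 8z(4u + 7) + (4u + 7).
Both groups share the factor (4u + 7).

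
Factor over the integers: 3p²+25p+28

Need a pair with product 3·28 = 84 and sum 25: that's 21 and 4.
Split the middle term: 3p²+21p + 4p+28 = 3p(p+7) + 4(p+7).

(3p+4)(p+7)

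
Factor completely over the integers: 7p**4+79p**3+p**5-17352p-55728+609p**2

(p+12)(p+3)(p-9)(p**2+p+172)

Trying the rational-root candidates, p = 9 is a root, so (p-9) is a factor; dividing leaves p**4+16p**3+223p**2+2616p+6192.
Continuing, p = -3 is a root, so (p+3) divides it; the quotient is p**3+13p**2+184p+2064.
Continuing, p = -12 is a root, so (p+12) divides it; the quotient is p**2+p+172.
The quadratic p**2+p+172 has discriminant -687 < 0 and is irreducible over ℤ.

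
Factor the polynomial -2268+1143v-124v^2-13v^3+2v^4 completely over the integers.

Testing divisors of the constant over divisors of the leading coefficient, v = 9/2 is a root, so (2v-9) divides it; the quotient is v^3-2v^2-71v+252.
Next, v = 7 is a root, so (v-7) divides it; the quotient is v^2+5v-36.
The remaining quadratic factors as (v-4)(v+9).

(2v-9)(v+9)(v-4)(v-7)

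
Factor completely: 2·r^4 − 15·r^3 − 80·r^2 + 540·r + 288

(2·r + 1)·(r + 6)·(r − 6)·(r − 8)

Testing divisors of the constant over divisors of the leading coefficient, r = 8 is a root, giving the factor (r − 8) and quotient 2·r^3 + r^2 − 72·r − 36.
Continuing, r = 6 is a root, giving the factor (r − 6) and quotient 2·r^2 + 13·r + 6.
The remaining quadratic factors as (r + 6)(2·r + 1).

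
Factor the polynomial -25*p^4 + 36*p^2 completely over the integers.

Pull out the common factor p^2, leaving -25*p^2 + 36.
Recognize a difference of squares with the parts 6 and 5*p.

-p^2*(5*p + 6)*(5*p - 6)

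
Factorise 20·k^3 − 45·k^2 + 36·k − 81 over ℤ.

(4·k − 9)·(5·k^2 + 9)

Group as (20·k^3 + 36·k) + (−45·k^2 − 81) = 4·k·(5·k^2 + 9) − 9·(5·k^2 + 9).
Both groups share the factor (5·k^2 + 9).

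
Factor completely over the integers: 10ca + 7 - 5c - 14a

(2a - 1)(5c - 7)

Group as (10ca - 5c) + (-14a + 7) = 5c(2a - 1) - 7(2a - 1).
Both groups share the factor (2a - 1).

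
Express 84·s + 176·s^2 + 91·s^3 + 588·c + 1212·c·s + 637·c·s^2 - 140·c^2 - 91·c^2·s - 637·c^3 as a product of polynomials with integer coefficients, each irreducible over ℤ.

Group: 7·c·(-91·c^2 - 104·c·s - 98·c - 13·s^2 - 14·s) + (-7·s - 6)·(-91·c^2 - 104·c·s - 98·c - 13·s^2 - 14·s); both groups contain (-91·c^2 - 104·c·s - 98·c - 13·s^2 - 14·s), so (7·c - 7·s - 6) is a factor with cofactor -91·c^2 - 104·c·s - 98·c - 13·s^2 - 14·s.
The cofactor groups again: -91·c^2 - 104·c·s - 98·c - 13·s^2 - 14·s = -13·c·(7·c + s) + (-13·s - 14)·(7·c + s); both groups contain (7·c + s), giving -(13·c + 13·s + 14)·(7·c + s).

-(13·c + 13·s + 14)·(7·c + s)·(7·c - 7·s - 6)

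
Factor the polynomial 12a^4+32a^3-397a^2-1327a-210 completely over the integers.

Among the possible rational roots, a = -7/2 is a root, so (2a+7) divides it; the quotient is 6a^3-5a^2-181a-30.
Continuing, a = -1/6 is a root, so (6a+1) divides it; the quotient is a^2-a-30.
The remaining quadratic factors as (a-6)(a+5).

(2a+7)(6a+1)(a+5)(a-6)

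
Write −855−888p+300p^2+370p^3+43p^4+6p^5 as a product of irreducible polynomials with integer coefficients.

(2p−3)(3p+5)(p+1)(p^2+6p+57)

By the rational root theorem, p = −5/3 is a root, so (3p+5) divides it; the quotient is 2p^4+11p^3+105p^2−75p−171.
Continuing, p = −1 is a root, so (p+1) is a factor; dividing leaves 2p^3+9p^2+96p−171.
Continuing, p = 3/2 is a root, so (2p−3) divides it; the quotient is p^2+6p+57.
The quadratic p^2+6p+57 has discriminant −192 < 0 and is irreducible over ℤ.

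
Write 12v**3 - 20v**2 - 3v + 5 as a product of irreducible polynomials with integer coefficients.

(2v + 1)(2v - 1)(3v - 5)

Among the possible rational roots, v = -1/2 is a root, so (2v + 1) is a factor; dividing leaves 6v**2 - 13v + 5.
The remaining quadratic factors as (3v - 5)(2v - 1).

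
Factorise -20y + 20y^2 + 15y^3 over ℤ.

Pull out the common factor 5y, then factor the remaining trinomial.

5y(3y - 2)(y + 2)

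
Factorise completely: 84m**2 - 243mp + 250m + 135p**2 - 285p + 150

Group: 12m(7m - 15p + 15) + (-9p + 10)(7m - 15p + 15); both groups contain (7m - 15p + 15).

(12m - 9p + 10)(7m - 15p + 15)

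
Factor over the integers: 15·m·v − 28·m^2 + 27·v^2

Group: −7·m·(4·m + 3·v) + 9·v·(4·m + 3·v); both groups contain (4·m + 3·v).

−(4·m + 3·v)·(7·m − 9·v)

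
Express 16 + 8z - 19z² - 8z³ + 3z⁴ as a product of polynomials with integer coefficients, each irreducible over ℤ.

(3z + 4)(z + 1)(z - 1)(z - 4)

By the rational root theorem, z = -1 is a root, so (z + 1) divides it; the quotient is 3z³ - 11z² - 8z + 16.
Continuing, z = -4/3 is a root, giving the factor (3z + 4) and quotient z² - 5z + 4.
The remaining quadratic factors as (z - 4)(z - 1).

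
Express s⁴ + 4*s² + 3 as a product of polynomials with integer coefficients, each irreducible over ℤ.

Substitute u = s² to get a quadratic in u, then factor.
s² + 3 is irreducible over ℤ (always positive, so no real roots).
s² + 1 is irreducible over ℤ (sum of squares).

(s² + 1)*(s² + 3)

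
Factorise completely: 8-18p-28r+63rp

Group as (63rp-28r) + (-18p+8) = 7r(9p-4) - 2(9p-4).
Both groups share the factor (9p-4).

(7r-2)(9p-4)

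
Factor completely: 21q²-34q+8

(3q-4)(7q-2)

Need a pair with product 21·8 = 168 and sum -34: that's -28 and -6.
Split the middle term: 21q²-28q - 6q+8 = 7q(3q-4) - 2(3q-4).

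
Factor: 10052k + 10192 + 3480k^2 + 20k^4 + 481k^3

Trying the rational-root candidates, k = -4 is a root, giving the factor (k + 4) and quotient 20k^3 + 401k^2 + 1876k + 2548.
Continuing, k = -13/4 is a root, so (4k + 13) divides it; the quotient is 5k^2 + 84k + 196.
The remaining quadratic factors as (5k + 14)(k + 14).

(4k + 13)(5k + 14)(k + 14)(k + 4)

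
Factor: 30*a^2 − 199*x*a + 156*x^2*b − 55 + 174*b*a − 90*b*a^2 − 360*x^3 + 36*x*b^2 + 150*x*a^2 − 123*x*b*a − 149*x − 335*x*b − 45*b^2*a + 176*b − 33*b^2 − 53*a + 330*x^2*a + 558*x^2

Group: 6*x*(−60*x^2 + 36*x*b + 75*x*a + 43*x − 45*b*a − 33*b + 15*a + 11) + (b + 2*a − 5)*(−60*x^2 + 36*x*b + 75*x*a + 43*x − 45*b*a − 33*b + 15*a + 11); both groups contain (−60*x^2 + 36*x*b + 75*x*a + 43*x − 45*b*a − 33*b + 15*a + 11), so (6*x + b + 2*a − 5) is a factor with cofactor −60*x^2 + 36*x*b + 75*x*a + 43*x − 45*b*a − 33*b + 15*a + 11.
The cofactor groups again: −60*x^2 + 36*x*b + 75*x*a + 43*x − 45*b*a − 33*b + 15*a + 11 = −5*x*(12*x − 15*a − 11) + (3*b − 1)*(12*x − 15*a − 11); both groups contain (12*x − 15*a − 11), giving −(5*x − 3*b + 1)*(12*x − 15*a − 11).

−(12*x − 15*a − 11)*(5*x − 3*b + 1)*(6*x + b + 2*a − 5)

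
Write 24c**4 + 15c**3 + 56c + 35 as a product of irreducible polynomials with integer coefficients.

Group as (24c**4 + 56c) + (15c**3 + 35) = 8c(3c**3 + 7) + 5(3c**3 + 7).
Both groups share the factor (3c**3 + 7).

(8c + 5)(3c**3 + 7)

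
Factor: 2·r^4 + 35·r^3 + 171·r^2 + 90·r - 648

By the rational root theorem, r = -6 is a root, so (r + 6) divides it; the quotient is 2·r^3 + 23·r^2 + 33·r - 108.
Then r = 3/2 is a root, so (2·r - 3) is a factor; dividing leaves r^2 + 13·r + 36.
The remaining quadratic factors as (r + 9)(r + 4).

(2·r - 3)·(r + 4)·(r + 6)·(r + 9)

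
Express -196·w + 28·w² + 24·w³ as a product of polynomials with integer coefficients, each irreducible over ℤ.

Pull out the common factor 4·w, then factor the remaining trinomial.

4·w·(2·w + 7)·(3·w - 7)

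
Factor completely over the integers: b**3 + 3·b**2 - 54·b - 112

(b + 2)·(b + 8)·(b - 7)

Among the possible rational roots, b = -2 is a root, so (b + 2) divides it; the quotient is b**2 + b - 56.
The remaining quadratic factors as (b + 8)(b - 7).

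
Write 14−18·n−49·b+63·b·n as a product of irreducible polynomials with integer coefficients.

Group as (63·b·n−49·b) + (−18·n+14) = 7·b·(9·n−7) − 2·(9·n−7).
Both groups share the factor (9·n−7).

(7·b−2)·(9·n−7)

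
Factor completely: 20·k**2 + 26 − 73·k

(4·k − 13)·(5·k − 2)

Need a pair with product 20·26 = 520 and sum −73: that's −8 and −65.
Split the middle term: 20·k**2 − 8·k − 65·k + 26 = 4·k·(5·k − 2) − 13·(5·k − 2).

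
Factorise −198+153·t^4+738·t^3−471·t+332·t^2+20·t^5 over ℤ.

Among the possible rational roots, t = 3/4 is a root, so (4·t−3) divides it; the quotient is 5·t^4+42·t^3+216·t^2+245·t+66.
Next, t = −1 is a root, so (t+1) is a factor; dividing leaves 5·t^3+37·t^2+179·t+66.
Then t = −2/5 is a root, so (5·t+2) divides it; the quotient is t^2+7·t+33.
The quadratic t^2+7·t+33 has discriminant −83 < 0 and is irreducible over ℤ.

(4·t−3)·(5·t+2)·(t+1)·(t^2+7·t+33)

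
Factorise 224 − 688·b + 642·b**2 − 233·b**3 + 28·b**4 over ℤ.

Among the possible rational roots, b = 4 is a root, so (b − 4) is a factor; dividing leaves 28·b**3 − 121·b**2 + 158·b − 56.
Then b = 7/4 is a root, giving the factor (4·b − 7) and quotient 7·b**2 − 18·b + 8.
The remaining quadratic factors as (7·b − 4)(b − 2).

(4·b − 7)·(7·b − 4)·(b − 2)·(b − 4)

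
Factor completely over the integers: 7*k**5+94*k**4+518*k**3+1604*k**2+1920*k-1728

Among the possible rational roots, k = -4 is a root, giving the factor (k+4) and quotient 7*k**4+66*k**3+254*k**2+588*k-432.
Next, k = 4/7 is a root, so (7*k-4) is a factor; dividing leaves k**3+10*k**2+42*k+108.
Continuing, k = -6 is a root, giving the factor (k+6) and quotient k**2+4*k+18.
The quadratic k**2+4*k+18 has discriminant -56 < 0 and is irreducible over ℤ.

(7*k-4)*(k+4)*(k+6)*(k**2+4*k+18)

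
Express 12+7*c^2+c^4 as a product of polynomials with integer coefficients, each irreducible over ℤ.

Substitute u = c^2 to get a quadratic in u, then factor.
c^2+3 is irreducible over ℤ (always positive, so no real roots).
c^2+4 is irreducible over ℤ (sum of squares).

(c^2+3)*(c^2+4)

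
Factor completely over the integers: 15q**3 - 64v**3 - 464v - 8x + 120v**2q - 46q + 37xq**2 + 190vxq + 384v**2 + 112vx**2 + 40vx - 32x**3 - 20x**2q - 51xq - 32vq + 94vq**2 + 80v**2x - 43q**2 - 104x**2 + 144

Group: 8v(-8v**2 + 18vx + 18vq + 40v - 4x**2 - xq - 17x + 5q**2 - q - 18) + (8x + 3q - 8)(-8v**2 + 18vx + 18vq + 40v - 4x**2 - xq - 17x + 5q**2 - q - 18); both groups contain (-8v**2 + 18vx + 18vq + 40v - 4x**2 - xq - 17x + 5q**2 - q - 18), so (8v + 8x + 3q - 8) is a factor with cofactor -8v**2 + 18vx + 18vq + 40v - 4x**2 - xq - 17x + 5q**2 - q - 18.
The cofactor groups again: -8v**2 + 18vx + 18vq + 40v - 4x**2 - xq - 17x + 5q**2 - q - 18 = -2v(4v - x + q - 2) + (4x + 5q + 9)(4v - x + q - 2); both groups contain (4v - x + q - 2), giving -(2v - 4x - 5q - 9)(4v - x + q - 2).

-(2v - 4x - 5q - 9)(8v + 8x + 3q - 8)(4v - x + q - 2)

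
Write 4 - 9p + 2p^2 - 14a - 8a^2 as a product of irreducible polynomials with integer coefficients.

-(2a - p + 4)(4a + 2p - 1)

Group: -4a(2a - p + 4) + (-2p + 1)(2a - p + 4); both groups contain (2a - p + 4).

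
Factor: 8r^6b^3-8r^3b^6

Factor out 8r^3b^3 first: what remains is r^3-b^3.
Recognize a difference of cubes with the parts r and b.

8b^3r^3(r-b)(r^2+rb+b^2)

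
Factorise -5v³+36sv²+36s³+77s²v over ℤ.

Group: 4s(9s²+8sv-v²) + 5v(9s²+8sv-v²); both groups contain (9s²+8sv-v²), so (4s+5v) is a factor with cofactor 9s²+8sv-v².
The cofactor groups again: 9s²+8sv-v² = 9s(s+v) - v(s+v); both groups contain (s+v), giving (9s-v)(s+v).

(4s+5v)(9s-v)(s+v)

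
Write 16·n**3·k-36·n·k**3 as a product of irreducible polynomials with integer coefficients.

4·k·n·(2·n-3·k)·(2·n+3·k)

Every term has a factor of 4·n·k. Then 4·n**2-9·k**2 = (2·n)² − (3·k)².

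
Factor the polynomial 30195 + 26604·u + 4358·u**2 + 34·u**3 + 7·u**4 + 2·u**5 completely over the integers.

(2·u + 3)·(u + 11)·(u + 5)·(u**2 - 14·u + 183)

By the rational root theorem, u = -11 is a root, giving the factor (u + 11) and quotient 2·u**4 - 15·u**3 + 199·u**2 + 2169·u + 2745.
Next, u = -5 is a root, so (u + 5) divides it; the quotient is 2·u**3 - 25·u**2 + 324·u + 549.
Then u = -3/2 is a root, so (2·u + 3) is a factor; dividing leaves u**2 - 14·u + 183.
The quadratic u**2 - 14·u + 183 has discriminant -536 < 0 and is irreducible over ℤ.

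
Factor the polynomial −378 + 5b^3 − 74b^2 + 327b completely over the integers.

Among the possible rational roots, b = 6 is a root, so (b − 6) is a factor; dividing leaves 5b^2 − 44b + 63.
The remaining quadratic factors as (b − 7)(5b − 9).

(5b − 9)(b − 6)(b − 7)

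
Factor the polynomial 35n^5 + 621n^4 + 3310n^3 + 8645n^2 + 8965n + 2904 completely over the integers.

Testing divisors of the constant over divisors of the leading coefficient, n = -8/7 is a root, giving the factor (7n + 8) and quotient 5n^4 + 83n^3 + 378n^2 + 803n + 363.
Then n = -11 is a root, giving the factor (n + 11) and quotient 5n^3 + 28n^2 + 70n + 33.
Then n = -3/5 is a root, giving the factor (5n + 3) and quotient n^2 + 5n + 11.
The quadratic n^2 + 5n + 11 has discriminant -19 < 0 and is irreducible over ℤ.

(5n + 3)(7n + 8)(n + 11)(n^2 + 5n + 11)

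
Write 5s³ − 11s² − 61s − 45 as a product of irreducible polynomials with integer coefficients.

Trying the rational-root candidates, s = −1 is a root, giving the factor (s + 1) and quotient 5s² − 16s − 45.
The remaining quadratic factors as (5s + 9)(s − 5).

(5s + 9)(s + 1)(s − 5)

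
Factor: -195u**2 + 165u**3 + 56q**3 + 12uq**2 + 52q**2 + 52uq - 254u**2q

Group: 11u(15u**2 - 4uq - 4q**2) + (-14q - 13)(15u**2 - 4uq - 4q**2); both groups contain (15u**2 - 4uq - 4q**2), so (11u - 14q - 13) is a factor with cofactor 15u**2 - 4uq - 4q**2.
The cofactor groups again: 15u**2 - 4uq - 4q**2 = 3u(5u + 2q) - 2q(5u + 2q); both groups contain (5u + 2q), giving (3u - 2q)(5u + 2q).

(11u - 14q - 13)(3u - 2q)(5u + 2q)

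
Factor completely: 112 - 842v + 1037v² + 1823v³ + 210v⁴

(5v - 1)(6v + 7)(7v - 2)(v + 8)

Among the possible rational roots, v = -8 is a root, so (v + 8) divides it; the quotient is 210v³ + 143v² - 107v + 14.
Then v = 2/7 is a root, so (7v - 2) divides it; the quotient is 30v² + 29v - 7.
The remaining quadratic factors as (6v + 7)(5v - 1).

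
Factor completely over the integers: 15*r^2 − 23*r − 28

(3*r − 7)*(5*r + 4)

Need a pair with product 15·(−28) = −420 and sum −23: that's −35 and 12.
Split the middle term: 15*r^2 − 35*r + 12*r − 28 = 5*r*(3*r − 7) + 4*(3*r − 7).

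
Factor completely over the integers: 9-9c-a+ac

(a-9)(c-1)

Group as (ac-a) + (-9c+9) = a(c-1) - 9(c-1).
Both groups share the factor (c-1).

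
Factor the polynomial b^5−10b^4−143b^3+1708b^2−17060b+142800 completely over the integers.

(b+15)(b−10)(b−14)(b^2−b+68)

Among the possible rational roots, b = 14 is a root, so (b−14) is a factor; dividing leaves b^4+4b^3−87b^2+490b−10200.
Then b = −15 is a root, giving the factor (b+15) and quotient b^3−11b^2+78b−680.
Continuing, b = 10 is a root, giving the factor (b−10) and quotient b^2−b+68.
The quadratic b^2−b+68 has discriminant −271 < 0 and is irreducible over ℤ.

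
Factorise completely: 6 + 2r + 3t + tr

(r + 3)(t + 2)

Group as (tr + 3t) + (2r + 6) = t(r + 3) + 2(r + 3).
Both groups share the factor (r + 3).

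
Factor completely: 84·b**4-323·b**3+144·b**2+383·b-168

Trying the rational-root candidates, b = -1 is a root, so (b+1) is a factor; dividing leaves 84·b**3-407·b**2+551·b-168.
Then b = 8/3 is a root, so (3·b-8) is a factor; dividing leaves 28·b**2-61·b+21.
The remaining quadratic factors as (4·b-7)(7·b-3).

(3·b-8)·(4·b-7)·(7·b-3)·(b+1)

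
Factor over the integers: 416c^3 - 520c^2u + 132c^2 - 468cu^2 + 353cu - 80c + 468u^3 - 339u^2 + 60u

(13c + 13u - 4)(4c - 3u)(8c - 12u + 5)

Group: 8c(52c^2 + 13cu - 16c - 39u^2 + 12u) + (-12u + 5)(52c^2 + 13cu - 16c - 39u^2 + 12u); both groups contain (52c^2 + 13cu - 16c - 39u^2 + 12u), so (8c - 12u + 5) is a factor with cofactor 52c^2 + 13cu - 16c - 39u^2 + 12u.
The cofactor groups again: 52c^2 + 13cu - 16c - 39u^2 + 12u = 13c(4c - 3u) + (13u - 4)(4c - 3u); both groups contain (4c - 3u), giving (13c + 13u - 4)(4c - 3u).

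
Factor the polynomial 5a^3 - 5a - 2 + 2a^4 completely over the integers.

(2a + 1)(a + 1)(a + 2)(a - 1)

By the rational root theorem, a = -1/2 is a root, giving the factor (2a + 1) and quotient a^3 + 2a^2 - a - 2.
Then a = 1 is a root, so (a - 1) divides it; the quotient is a^2 + 3a + 2.
The remaining quadratic factors as (a + 2)(a + 1).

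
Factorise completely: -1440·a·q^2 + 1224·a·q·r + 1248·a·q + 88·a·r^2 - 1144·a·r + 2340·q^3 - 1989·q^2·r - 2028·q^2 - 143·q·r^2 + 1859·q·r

-(12·q - 11·r)·(15·q + r - 13)·(8·a - 13·q)

Group: 8·a·(-180·q^2 + 153·q·r + 156·q + 11·r^2 - 143·r) - 13·q·(-180·q^2 + 153·q·r + 156·q + 11·r^2 - 143·r); both groups contain (-180·q^2 + 153·q·r + 156·q + 11·r^2 - 143·r), so (8·a - 13·q) is a factor with cofactor -180·q^2 + 153·q·r + 156·q + 11·r^2 - 143·r.
The cofactor groups again: -180·q^2 + 153·q·r + 156·q + 11·r^2 - 143·r = -12·q·(15·q + r - 13) + 11·r·(15·q + r - 13); both groups contain (15·q + r - 13), giving -(12·q - 11·r)·(15·q + r - 13).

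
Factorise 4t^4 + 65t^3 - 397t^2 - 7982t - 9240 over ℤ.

(4t + 5)(t + 12)(t + 14)(t - 11)

Testing divisors of the constant over divisors of the leading coefficient, t = -5/4 is a root, so (4t + 5) is a factor; dividing leaves t^3 + 15t^2 - 118t - 1848.
Next, t = 11 is a root, so (t - 11) divides it; the quotient is t^2 + 26t + 168.
The remaining quadratic factors as (t + 14)(t + 12).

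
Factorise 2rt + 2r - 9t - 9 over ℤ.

Group as (2rt + 2r) + (-9t - 9) = 2r(t + 1) - 9(t + 1).
Both groups share the factor (t + 1).

(2r - 9)(t + 1)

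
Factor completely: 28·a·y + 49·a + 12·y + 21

Group as (28·a·y + 49·a) + (12·y + 21) = 7·a·(4·y + 7) + 3·(4·y + 7).
Both groups share the factor (4·y + 7).

(4·y + 7)·(7·a + 3)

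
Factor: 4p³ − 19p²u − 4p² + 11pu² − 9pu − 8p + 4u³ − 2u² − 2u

(4p + u)(p − 4u − 2)(p − u + 1)

Group: 4p(p² − 5pu − p + 4u² − 2u − 2) + u(p² − 5pu − p + 4u² − 2u − 2); both groups contain (p² − 5pu − p + 4u² − 2u − 2), so (4p + u) is a factor with cofactor p² − 5pu − p + 4u² − 2u − 2.
The cofactor groups again: p² − 5pu − p + 4u² − 2u − 2 = p(p − u + 1) + (−4u − 2)(p − u + 1); both groups contain (p − u + 1), giving (p − 4u − 2)(p − u + 1).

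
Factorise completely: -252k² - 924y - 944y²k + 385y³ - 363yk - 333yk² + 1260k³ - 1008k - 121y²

Group: 11y(35y² - 124yk - 11y + 105k² - 21k - 84) + 12k(35y² - 124yk - 11y + 105k² - 21k - 84); both groups contain (35y² - 124yk - 11y + 105k² - 21k - 84), so (11y + 12k) is a factor with cofactor 35y² - 124yk - 11y + 105k² - 21k - 84.
The cofactor groups again: 35y² - 124yk - 11y + 105k² - 21k - 84 = 7y(5y - 7k + 7) + (-15k - 12)(5y - 7k + 7); both groups contain (5y - 7k + 7), giving (7y - 15k - 12)(5y - 7k + 7).

(7y - 15k - 12)(5y - 7k + 7)(11y + 12k)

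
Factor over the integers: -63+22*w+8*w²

Need a pair with product 8·(-63) = -504 and sum 22: that's -14 and 36.
Split the middle term: 8*w²-14*w + 36*w-63 = 2*w*(4*w-7) + 9*(4*w-7).

(2*w+9)*(4*w-7)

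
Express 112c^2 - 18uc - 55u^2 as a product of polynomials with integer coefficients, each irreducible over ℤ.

-(11u - 14c)(5u + 8c)

Group: -11u(5u + 8c) + 14c(5u + 8c); both groups contain (5u + 8c).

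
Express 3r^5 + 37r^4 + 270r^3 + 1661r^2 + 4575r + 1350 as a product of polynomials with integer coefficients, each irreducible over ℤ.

By the rational root theorem, r = −5 is a root, so (r + 5) is a factor; dividing leaves 3r^4 + 22r^3 + 160r^2 + 861r + 270.
Then r = −6 is a root, so (r + 6) divides it; the quotient is 3r^3 + 4r^2 + 136r + 45.
Continuing, r = −1/3 is a root, giving the factor (3r + 1) and quotient r^2 + r + 45.
The quadratic r^2 + r + 45 has discriminant −179 < 0 and is irreducible over ℤ.

(3r + 1)(r + 5)(r + 6)(r^2 + r + 45)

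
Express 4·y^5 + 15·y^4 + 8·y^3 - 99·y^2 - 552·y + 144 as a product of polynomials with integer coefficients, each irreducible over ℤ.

Among the possible rational roots, y = -4 is a root, so (y + 4) divides it; the quotient is 4·y^4 - y^3 + 12·y^2 - 147·y + 36.
Next, y = 3 is a root, so (y - 3) divides it; the quotient is 4·y^3 + 11·y^2 + 45·y - 12.
Continuing, y = 1/4 is a root, so (4·y - 1) divides it; the quotient is y^2 + 3·y + 12.
The quadratic y^2 + 3·y + 12 has discriminant -39 < 0 and is irreducible over ℤ.

(4·y - 1)·(y + 4)·(y - 3)·(y^2 + 3·y + 12)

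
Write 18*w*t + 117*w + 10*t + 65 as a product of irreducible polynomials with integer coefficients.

(2*t + 13)*(9*w + 5)

Group as (18*w*t + 117*w) + (10*t + 65) = 9*w*(2*t + 13) + 5*(2*t + 13).
Both groups share the factor (2*t + 13).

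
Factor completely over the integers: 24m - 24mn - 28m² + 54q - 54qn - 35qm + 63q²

(7q - 7m - 6n + 6)(9q + 4m)

Group: 7q(9q + 4m) + (-7m - 6n + 6)(9q + 4m); both groups contain (9q + 4m).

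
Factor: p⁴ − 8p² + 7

(p + 1)(p − 1)(p² − 7)

Substitute u = p² to get a quadratic in u, then factor.
p² − 1 is a difference of squares.
p² − 7 is irreducible over ℤ (7 is not a perfect square).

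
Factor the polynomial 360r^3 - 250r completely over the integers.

10r(6r + 5)(6r - 5)

Every term has a factor of 10r. Then 36r^2 - 25 = (6r)² − (5)².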